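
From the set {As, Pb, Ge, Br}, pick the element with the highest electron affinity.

Br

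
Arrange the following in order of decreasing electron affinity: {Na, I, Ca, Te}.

Na is in period 3, group 1; Ca is in period 4, group 2; Te is in period 5, group 16; I is in period 5, group 17.
Atoms with high Z_eff and room in the valence shell (especially the halogens) have the most exothermic electron affinities.
Neither a single period nor a single group — weigh both effects.
Na > Ca: the two effects oppose for this pair; the down-group effect wins (53 vs 2 kJ/mol).
Te > Na: the two effects oppose for this pair; the across-period effect wins (190 vs 53 kJ/mol).
I > Te: I lies to the right of Te in period 5, so the across-period effect alone puts I higher.
For reference (kJ/mol): Na 53, Ca 2, Te 190, I 295.
So from highest to lowest: I > Te > Na > Ca.

I, Te, Na, Ca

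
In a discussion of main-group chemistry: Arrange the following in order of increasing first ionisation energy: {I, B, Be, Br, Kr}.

B < Be < I < Br < Kr

Be is in period 2, group 2; B is in period 2, group 13; Br is in period 4, group 17; Kr is in period 4, group 18; I is in period 5, group 17.
First ionization energy rises across a period (greater Z_eff holds electrons more tightly) and falls down a group (valence electrons are farther from the nucleus).
Here both period and group differ, so the two effects have to be weighed against each other.
Be > B: this pair runs against the simple trend — see the exception note.
I > Be: the two effects oppose for this pair; the across-period effect wins (1008 vs 900 kJ/mol).
Br > I: they share group 17; the group trend gives Br the larger value.
Kr > Br: both are in period 4; the period trend gives Kr the larger value.
Note the exception: Be has a higher first ionization energy than B, contrary to the simple trend — removing B's lone 2p electron is easier than breaking Be's filled 2s².
Tabulated first ionization energy (kJ/mol): Be 900, B 801, Br 1140, Kr 1351, I 1008.
So from lowest to highest: B < Be < I < Br < Kr.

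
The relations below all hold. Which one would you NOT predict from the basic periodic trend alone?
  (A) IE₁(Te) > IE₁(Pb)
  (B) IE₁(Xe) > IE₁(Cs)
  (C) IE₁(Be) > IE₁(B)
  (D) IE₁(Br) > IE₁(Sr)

(C)

The general trend: first ionisation energy increases across a period and decreases down a group.
(A) Te (period 5, group 16) vs Pb (period 6, group 14): the stated order agrees with the simple trend.
(B) Xe (period 5, group 18) vs Cs (period 6, group 1): the stated order agrees with the simple trend.
(C) Be (period 2, group 2) vs B (period 2, group 13): the stated order contradicts the simple trend.
(D) Br (period 4, group 17) vs Sr (period 5, group 2): the stated order agrees with the simple trend.
The exception is (C): removing B's lone 2p electron is easier than breaking Be's filled 2s².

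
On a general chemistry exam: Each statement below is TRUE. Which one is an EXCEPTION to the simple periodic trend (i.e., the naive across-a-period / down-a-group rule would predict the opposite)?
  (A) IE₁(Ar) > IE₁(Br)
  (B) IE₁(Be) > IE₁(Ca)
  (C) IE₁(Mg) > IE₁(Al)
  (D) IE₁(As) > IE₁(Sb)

(C)

The general trend: IE₁ increases across a period and decreases down a group.
(A) Ar (period 3, group 18) vs Br (period 4, group 17): the stated order agrees with the simple trend.
(B) Be (period 2, group 2) vs Ca (period 4, group 2): the stated order agrees with the simple trend.
(C) Mg (period 3, group 2) vs Al (period 3, group 13): the stated order contradicts the simple trend.
(D) As (period 4, group 15) vs Sb (period 5, group 15): the stated order agrees with the simple trend.
The exception is (C): Al's single 3p electron is easier to remove than one from Mg's filled 3s².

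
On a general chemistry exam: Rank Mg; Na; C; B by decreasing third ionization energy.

Mg, Na, C, B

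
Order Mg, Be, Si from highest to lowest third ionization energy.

Be > Mg > Si

The third ionization energy removes an electron from the +2 ion. For each element: Mg²⁺ is the bare [Ne] core; Be²⁺ is the bare [He] core; Si²⁺ still has 2 valence electrons.
Core electrons are held far more tightly than valence electrons, so Mg and Be top the IE_3 order.
The numbers (kJ/mol): Mg 7733, Be 14849, Si 3232.
Putting it together, IE_3: Si < Mg < Be.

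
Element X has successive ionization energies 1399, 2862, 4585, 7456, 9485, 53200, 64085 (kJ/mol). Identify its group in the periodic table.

Look for the largest jump between consecutive ionization energies: IE6/IE5 ≈ 5.6, far larger than any earlier ratio.
That jump marks the point where a core electron is being removed. So the atom has 5 valence electrons.
A main-group element with 5 valence electrons is in group 15.

Group 15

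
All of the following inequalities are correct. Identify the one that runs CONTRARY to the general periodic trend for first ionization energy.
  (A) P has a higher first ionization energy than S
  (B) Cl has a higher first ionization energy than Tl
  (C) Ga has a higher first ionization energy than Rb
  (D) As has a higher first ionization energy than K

(A)

The general trend: first ionization energy increases across a period and decreases down a group.
(A) P (period 3, group 15) vs S (period 3, group 16): the stated order contradicts the simple trend.
(B) Cl (period 3, group 17) vs Tl (period 6, group 13): the stated order agrees with the simple trend.
(C) Ga (period 4, group 13) vs Rb (period 5, group 1): the stated order agrees with the simple trend.
(D) As (period 4, group 15) vs K (period 4, group 1): the stated order agrees with the simple trend.
The exception is (A): S (3p⁴) ionizes more easily than half-filled P (3p³) because the paired 3p electron in S is pushed out by e⁻–e⁻ repulsion.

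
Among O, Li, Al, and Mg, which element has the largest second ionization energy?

The second ionization energy removes an electron from the +1 ion. For each element: O⁺ still has 5 valence electrons; Li⁺ is the bare [He] core; Al⁺ still has 2 valence electrons; Mg⁺ still has 1 valence electron.
Pulling an electron out of a noble-gas core costs far more than removing a remaining valence electron, so Li sits at the high end of IE_2.
Valence configurations: O⁺ [He]2s²2p³, Al⁺ [Ne]3s², Mg⁺ [Ne]3s¹.
The numbers (kJ/mol): O 3388, Li 7298, Al 1817, Mg 1451.
Overall IE_2 order: Mg < Al < O < Li.

Li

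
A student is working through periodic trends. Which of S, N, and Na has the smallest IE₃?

S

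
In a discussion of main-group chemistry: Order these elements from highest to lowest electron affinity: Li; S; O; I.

I, S, O, Li

Li is in period 2, group 1; O is in period 2, group 16; S is in period 3, group 16; I is in period 5, group 17.
Electron affinity generally becomes more exothermic across a period toward the halogens and less exothermic down a group.
Here both period and group differ, so the two effects have to be weighed against each other.
O > Li: O lies to the right of Li in period 2, so the across-period effect alone puts O higher.
S > O: this pair runs against the simple trend — see the exception note.
I > S: period and group pull opposite ways; the across-period shift dominates (295 vs 200 kJ/mol).
Note the exception: S has a higher electron affinity than O, contrary to the simple trend — the compact 2p subshell of O repels the added electron more than S's larger 3p does.
Tabulated electron affinity (kJ/mol): Li 60, O 141, S 200, I 295.
So from highest to lowest: I > S > O > Li.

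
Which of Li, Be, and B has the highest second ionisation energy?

The second ionization energy removes an electron from the +1 ion. For each element: Li⁺ is the bare [He] core; Be⁺ still has 1 valence electron; B⁺ still has 2 valence electrons.
Breaking into a closed-shell core is much more expensive than removing a leftover valence electron — Li has the largest IE_2 here.
Valence configurations: Be⁺ [He]2s¹, B⁺ [He]2s².
Approximate IE_2 values (kJ/mol): Li 7298, Be 1757, B 2427.
Hence IE_2: Be < B < Li.

Li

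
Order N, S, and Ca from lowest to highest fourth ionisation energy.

S < Ca < N

IE_4 is the cost of taking one more electron from the +3 cation: N³⁺ still has 2 valence electrons; S³⁺ still has 3 valence electrons; Ca³⁺ is already 1 electron into the core.
Usually core removal costs more than valence removal, but here the competition is close: a tightly held n=2 valence electron can cost more to remove than an n=3 core electron, so the actual values have to decide it.
Valence configurations: N³⁺ [He]2s², S³⁺ [Ne]3s²3p¹.
Approximate IE_4 values (kJ/mol): N 7475, S 4556, Ca 6491.
So the fourth ionization energies run S < Ca < N.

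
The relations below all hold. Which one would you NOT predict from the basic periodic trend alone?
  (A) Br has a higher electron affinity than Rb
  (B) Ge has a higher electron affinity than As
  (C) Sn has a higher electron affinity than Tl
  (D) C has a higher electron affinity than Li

(B)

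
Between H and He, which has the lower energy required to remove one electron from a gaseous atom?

H is in period 1, group 1; He is in period 1, group 18.
Removing the outermost electron gets harder across a period and easier down a group.
All lie in period 1, so first ionization energy increases left to right.
So H has the lower energy required to remove one electron from a gaseous atom (H < He).

H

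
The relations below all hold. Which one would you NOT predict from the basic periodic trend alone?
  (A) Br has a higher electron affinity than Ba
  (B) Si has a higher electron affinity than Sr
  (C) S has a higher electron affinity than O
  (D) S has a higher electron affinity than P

(C)

The general trend: electron affinity increases across a period and decreases down a group.
(A) Br (period 4, group 17) vs Ba (period 6, group 2): the stated order agrees with the simple trend.
(B) Si (period 3, group 14) vs Sr (period 5, group 2): the stated order agrees with the simple trend.
(C) S (period 3, group 16) vs O (period 2, group 16): the stated order contradicts the simple trend.
(D) S (period 3, group 16) vs P (period 3, group 15): the stated order agrees with the simple trend.
The exception is (C): the compact 2p subshell of O repels the added electron more than S's larger 3p does.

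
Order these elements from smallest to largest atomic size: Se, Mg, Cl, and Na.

Na is in period 3, group 1; Mg is in period 3, group 2; Cl is in period 3, group 17; Se is in period 4, group 16.
Atomic radius shrinks across a period as nuclear charge pulls the same shell inward, and grows down a group as new shells are added.
These span different periods and groups, so the two trends combine.
Se > Cl: relative to Cl, both the across-period and down-group shifts push Se's atomic radius up.
Mg > Se: period and group pull opposite ways; the across-period shift dominates (139 vs 116 pm).
Na > Mg: Na lies to the left of Mg in period 3, so the across-period effect alone puts Na larger.
Approximate values (pm): Na 155, Mg 139, Cl 99, Se 116.
So from smallest to largest: Cl < Se < Mg < Na.

Cl, Se, Mg, Na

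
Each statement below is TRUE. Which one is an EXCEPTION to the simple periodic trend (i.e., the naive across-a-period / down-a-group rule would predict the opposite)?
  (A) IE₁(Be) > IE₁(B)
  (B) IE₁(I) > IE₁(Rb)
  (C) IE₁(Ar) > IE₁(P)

The general trend: IE₁ increases across a period and decreases down a group.
(A) Be (period 2, group 2) vs B (period 2, group 13): the stated order contradicts the simple trend.
(B) I (period 5, group 17) vs Rb (period 5, group 1): the stated order agrees with the simple trend.
(C) Ar (period 3, group 18) vs P (period 3, group 15): the stated order agrees with the simple trend.
The exception is (A): removing B's lone 2p electron is easier than breaking Be's filled 2s².

(A)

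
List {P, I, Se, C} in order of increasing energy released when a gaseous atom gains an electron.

P < C < Se < I

Atoms with high Z_eff and room in the valence shell (especially the halogens) have the most exothermic electron affinities.
These sit on a diagonal, where the across-period and down-group effects partly cancel.
C > P: period and group pull opposite ways; the down-group shift dominates (122 vs 72 kJ/mol).
Se > C: the two effects oppose for this pair; the across-period effect wins (195 vs 122 kJ/mol).
I > Se: the two effects oppose for this pair; the across-period effect wins (295 vs 195 kJ/mol).
Approximate values (kJ/mol): C 122, P 72, Se 195, I 295.
So from lowest to highest: P < C < Se < I.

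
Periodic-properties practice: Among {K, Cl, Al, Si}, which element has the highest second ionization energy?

K

IE_2 is the cost of taking one more electron from the +1 cation: K⁺ is the bare [Ar] core; Cl⁺ still has 6 valence electrons; Al⁺ still has 2 valence electrons; Si⁺ still has 3 valence electrons.
Core electrons are held far more tightly than valence electrons, so K tops the IE_2 order.
Valence configurations: Cl⁺ [Ne]3s²3p⁴, Al⁺ [Ne]3s², Si⁺ [Ne]3s²3p¹.
Si⁺ loses a lone 3p electron whereas Al⁺ must break into a filled 3s² pair, so IE_2(Al) > IE_2(Si) even though Si has the higher nuclear charge.
Approximate IE_2 values (kJ/mol): K 3052, Cl 2298, Al 1817, Si 1577.
Hence IE_2: Si < Al < Cl < K.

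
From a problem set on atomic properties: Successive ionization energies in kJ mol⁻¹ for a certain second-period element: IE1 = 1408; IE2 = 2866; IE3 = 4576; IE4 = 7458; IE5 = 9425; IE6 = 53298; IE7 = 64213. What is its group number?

Group 15

Look for the largest jump between consecutive ionization energies: IE6/IE5 ≈ 5.7, far larger than any earlier ratio.
That jump marks the point where a core electron is being removed. So the atom has 5 valence electrons.
A main-group element with 5 valence electrons is in group 15.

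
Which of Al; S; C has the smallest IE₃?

Al

Consider each +2 ion: Al²⁺ still has 1 valence electron; S²⁺ still has 4 valence electrons; C²⁺ still has 2 valence electrons.
All are still removing valence electrons, so compare the +2 ions as you would atoms: IE_3 generally rises across a period (higher Z_eff) and falls down a group (larger shell), subject to the usual subshell exceptions.
Valence configurations: Al²⁺ [Ne]3s¹, S²⁺ [Ne]3s²3p², C²⁺ [He]2s².
Tabulated IE_3 (kJ/mol): Al 2745, S 3357, C 4620.
Overall IE_3 order: Al < S < C.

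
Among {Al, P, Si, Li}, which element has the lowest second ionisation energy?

The second ionization energy removes an electron from the +1 ion. For each element: Al⁺ still has 2 valence electrons; P⁺ still has 4 valence electrons; Si⁺ still has 3 valence electrons; Li⁺ is the bare [He] core.
Core electrons are held far more tightly than valence electrons, so Li tops the IE_2 order.
Valence configurations: Al⁺ [Ne]3s², P⁺ [Ne]3s²3p², Si⁺ [Ne]3s²3p¹.
Si⁺ loses a lone 3p electron whereas Al⁺ must break into a filled 3s² pair, so IE_2(Al) > IE_2(Si) even though Si has the higher nuclear charge.
Approximate IE_2 values (kJ/mol): Al 1817, P 1907, Si 1577, Li 7298.
So the second ionization energies run Si < Al < P < Li.

Si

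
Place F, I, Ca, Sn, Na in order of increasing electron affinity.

F is in period 2, group 17; Na is in period 3, group 1; Ca is in period 4, group 2; Sn is in period 5, group 14; I is in period 5, group 17.
Adding an electron releases more energy for atoms nearer the top right (short of the noble gases).
Here both period and group differ, so the two effects have to be weighed against each other.
Na > Ca: the two effects oppose for this pair; the down-group effect wins (53 vs 2 kJ/mol).
Sn > Na: period and group pull opposite ways; the across-period shift dominates (107 vs 53 kJ/mol).
I > Sn: both are in period 5; the period trend gives I the larger value.
F > I: they share group 17; the group trend gives F the larger value.
Approximate values (kJ/mol): F 328, Na 53, Ca 2, Sn 107, I 295.
So from lowest to highest: Ca < Na < Sn < I < F.

Ca < Na < Sn < I < F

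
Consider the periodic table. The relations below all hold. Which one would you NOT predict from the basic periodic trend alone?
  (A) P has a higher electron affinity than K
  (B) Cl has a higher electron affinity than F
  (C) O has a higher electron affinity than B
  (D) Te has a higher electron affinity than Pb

(B)

The general trend: electron affinity increases across a period and decreases down a group.
(A) P (period 3, group 15) vs K (period 4, group 1): the stated order agrees with the simple trend.
(B) Cl (period 3, group 17) vs F (period 2, group 17): the stated order contradicts the simple trend.
(C) O (period 2, group 16) vs B (period 2, group 13): the stated order agrees with the simple trend.
(D) Te (period 5, group 16) vs Pb (period 6, group 14): the stated order agrees with the simple trend.
The exception is (B): F's small 2p subshell makes the incoming electron feel strong e⁻–e⁻ repulsion, so Cl actually releases more energy on gaining an electron.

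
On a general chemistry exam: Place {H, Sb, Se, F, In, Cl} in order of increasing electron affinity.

H is in period 1, group 1; F is in period 2, group 17; Cl is in period 3, group 17; Se is in period 4, group 16; In is in period 5, group 13; Sb is in period 5, group 15.
Electron affinity generally becomes more exothermic across a period toward the halogens and less exothermic down a group.
Here both period and group differ, so the two effects have to be weighed against each other.
H > In: period and group pull opposite ways; the down-group shift dominates (73 vs 29 kJ/mol).
Sb > H: the two effects oppose for this pair; the across-period effect wins (103 vs 73 kJ/mol).
Se > Sb: relative to Sb, both the across-period and down-group shifts push Se's electron affinity up.
F > Se: relative to Se, both the across-period and down-group shifts push F's electron affinity up.
Cl > F: this pair runs against the simple trend — see the exception note.
Note the exception: Cl has a higher electron affinity than F, contrary to the simple trend — F's small 2p subshell makes the incoming electron feel strong e⁻–e⁻ repulsion, so Cl actually releases more energy on gaining an electron.
For reference (kJ/mol): H 73, F 328, Cl 349, Se 195, In 29, Sb 103.
So from lowest to highest: In < H < Sb < Se < F < Cl.

In, H, Sb, Se, F, Cl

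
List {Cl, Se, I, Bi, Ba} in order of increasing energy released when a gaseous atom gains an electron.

Ba, Bi, Se, I, Cl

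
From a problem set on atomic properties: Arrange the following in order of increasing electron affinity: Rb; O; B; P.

B < Rb < P < O

EA tends to increase across a period and decrease down a group, though the pattern is less regular than for IE or radius.
Here both period and group differ, so the two effects have to be weighed against each other.
Rb > B: this pair runs against the simple trend — see the exception note.
P > Rb: both effects reinforce here, so P is clearly the higher of the two.
O > P: both effects reinforce here, so O is clearly the higher of the two.
Note the exception: Rb has a higher electron affinity than B, contrary to the simple trend — B's ns²np¹ configuration gives only a small electron affinity — the sparsely filled np subshell binds an added electron weakly.
For reference (kJ/mol): B 27, O 141, P 72, Rb 47.
So from lowest to highest: B < Rb < P < O.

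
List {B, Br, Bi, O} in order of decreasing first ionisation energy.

B is in period 2, group 13; O is in period 2, group 16; Br is in period 4, group 17; Bi is in period 6, group 15.
Across a period the outer electron is held more tightly (higher IE₁); down a group it sits in a higher shell, more shielded, and comes off more easily.
These span different periods and groups, so the two trends combine.
B > Bi: period and group pull opposite ways; the down-group shift dominates (801 vs 703 kJ/mol).
Br > B: the two effects oppose for this pair; the across-period effect wins (1140 vs 801 kJ/mol).
O > Br: the two effects oppose for this pair; the down-group effect wins (1314 vs 1140 kJ/mol).
Tabulated first ionization energy (kJ/mol): B 801, O 1314, Br 1140, Bi 703.
So from highest to lowest: O > Br > B > Bi.

O > Br > B > Bi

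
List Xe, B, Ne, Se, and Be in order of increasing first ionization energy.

B < Be < Se < Xe < Ne

First ionization energy rises across a period (greater Z_eff holds electrons more tightly) and falls down a group (valence electrons are farther from the nucleus).
These span different periods and groups, so the two trends combine.
Be > B: this pair runs against the simple trend — see the exception note.
Se > Be: period and group pull opposite ways; the across-period shift dominates (941 vs 900 kJ/mol).
Xe > Se: period and group pull opposite ways; the across-period shift dominates (1170 vs 941 kJ/mol).
Ne > Xe: they share group 18; the group trend gives Ne the larger value.
Note the exception: Be has a higher first ionization energy than B, contrary to the simple trend — removing B's lone 2p electron is easier than breaking Be's filled 2s².
Approximate values (kJ/mol): Be 900, B 801, Ne 2081, Se 941, Xe 1170.
So from lowest to highest: B < Be < Se < Xe < Ne.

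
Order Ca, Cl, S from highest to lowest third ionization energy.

IE_3 is the cost of taking one more electron from the +2 cation: Ca²⁺ is the bare [Ar] core; Cl²⁺ still has 5 valence electrons; S²⁺ still has 4 valence electrons.
Pulling an electron out of a noble-gas core costs far more than removing a remaining valence electron, so Ca sits at the high end of IE_3.
Valence configurations: Cl²⁺ [Ne]3s²3p³, S²⁺ [Ne]3s²3p².
Tabulated IE_3 (kJ/mol): Ca 4912, Cl 3822, S 3357.
So the third ionization energies run S < Cl < Ca.

Ca > Cl > S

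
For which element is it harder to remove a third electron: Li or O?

Li

After 2 electrons have been removed, what remains? Li²⁺ is already 1 electron into the core; O²⁺ still has 4 valence electrons.
Core electrons are held far more tightly than valence electrons, so Li tops the IE_3 order.
Tabulated IE_3 (kJ/mol): Li 11815, O 5300.
Overall IE_3 order: O < Li.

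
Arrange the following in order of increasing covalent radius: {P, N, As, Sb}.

N, P, As, Sb

N is in period 2, group 15; P is in period 3, group 15; As is in period 4, group 15; Sb is in period 5, group 15.
Across a period the added protons contract the valence shell; down a group each new principal shell makes the atom larger.
All are in group 15, so atomic radius increases down the group.
So from smallest to largest: N < P < As < Sb.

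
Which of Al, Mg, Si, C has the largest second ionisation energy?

C

Consider each +1 ion: Al⁺ still has 2 valence electrons; Mg⁺ still has 1 valence electron; Si⁺ still has 3 valence electrons; C⁺ still has 3 valence electrons.
All are still removing valence electrons, so compare the +1 ions as you would atoms: IE_2 generally rises across a period (higher Z_eff) and falls down a group (larger shell), subject to the usual subshell exceptions.
Valence configurations: Al⁺ [Ne]3s², Mg⁺ [Ne]3s¹, Si⁺ [Ne]3s²3p¹, C⁺ [He]2s²2p¹.
Si⁺ loses a lone 3p electron whereas Al⁺ must break into a filled 3s² pair, so IE_2(Al) > IE_2(Si) even though Si has the higher nuclear charge.
The numbers (kJ/mol): Al 1817, Mg 1451, Si 1577, C 2353.
Hence IE_2: Mg < Si < Al < C.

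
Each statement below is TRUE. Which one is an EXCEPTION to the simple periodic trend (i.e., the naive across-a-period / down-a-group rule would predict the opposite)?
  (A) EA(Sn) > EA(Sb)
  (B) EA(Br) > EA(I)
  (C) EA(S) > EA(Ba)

(A)

The general trend: electron affinity increases across a period and decreases down a group.
(A) Sn (period 5, group 14) vs Sb (period 5, group 15): the stated order contradicts the simple trend.
(B) Br (period 4, group 17) vs I (period 5, group 17): the stated order agrees with the simple trend.
(C) S (period 3, group 16) vs Ba (period 6, group 2): the stated order agrees with the simple trend.
The exception is (A): adding an electron to Sb's half-filled 5p³ is unfavourable, so Sn has the more exothermic EA.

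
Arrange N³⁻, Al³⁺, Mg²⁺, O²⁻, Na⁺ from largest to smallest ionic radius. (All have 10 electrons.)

All of these have 10 electrons, so size is governed by nuclear charge alone: the more protons, the stronger the pull on the same electron cloud, and the smaller the ion.
Nuclear charges: Al³⁺ (Z=13), Mg²⁺ (Z=12), Na⁺ (Z=11), O²⁻ (Z=8), N³⁻ (Z=7).
Largest to smallest: N³⁻ > O²⁻ > Na⁺ > Mg²⁺ > Al³⁺.

N³⁻, O²⁻, Na⁺, Mg²⁺, Al³⁺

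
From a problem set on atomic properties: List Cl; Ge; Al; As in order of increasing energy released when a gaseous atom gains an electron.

Al, As, Ge, Cl

Al is in period 3, group 13; Cl is in period 3, group 17; Ge is in period 4, group 14; As is in period 4, group 15.
Electron affinity generally becomes more exothermic across a period toward the halogens and less exothermic down a group.
Neither a single period nor a single group — weigh both effects.
As > Al: period and group pull opposite ways; the across-period shift dominates (78 vs 42 kJ/mol).
Ge > As: this pair runs against the simple trend — see the exception note.
Cl > Ge: both effects reinforce here, so Cl is clearly the higher of the two.
Note the exception: Ge has a higher electron affinity than As, contrary to the simple trend — adding an electron to As's half-filled 4p³ is unfavourable, so Ge (4p²) has the more exothermic EA.
For reference (kJ/mol): Al 42, Cl 349, Ge 119, As 78.
So from lowest to highest: Al < As < Ge < Cl.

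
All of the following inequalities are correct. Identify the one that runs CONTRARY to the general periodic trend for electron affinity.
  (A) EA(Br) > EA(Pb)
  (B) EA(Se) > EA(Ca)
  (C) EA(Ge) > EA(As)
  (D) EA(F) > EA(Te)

The general trend: electron affinity increases across a period and decreases down a group.
(A) Br (period 4, group 17) vs Pb (period 6, group 14): the stated order agrees with the simple trend.
(B) Se (period 4, group 16) vs Ca (period 4, group 2): the stated order agrees with the simple trend.
(C) Ge (period 4, group 14) vs As (period 4, group 15): the stated order contradicts the simple trend.
(D) F (period 2, group 17) vs Te (period 5, group 16): the stated order agrees with the simple trend.
The exception is (C): adding an electron to As's half-filled 4p³ is unfavourable, so Ge (4p²) has the more exothermic EA.

(C)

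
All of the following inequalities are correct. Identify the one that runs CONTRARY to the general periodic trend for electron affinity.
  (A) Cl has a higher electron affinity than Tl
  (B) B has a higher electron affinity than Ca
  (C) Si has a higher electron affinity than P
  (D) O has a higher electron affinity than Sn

(C)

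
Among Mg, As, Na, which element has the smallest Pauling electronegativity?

Na

Electronegativity increases across a period and decreases down a group, tracking effective nuclear charge and atomic size.
Here both period and group differ, so the two effects have to be weighed against each other.
Mg > Na: both are in period 3; the period trend gives Mg the larger value.
As > Mg: period and group pull opposite ways; the across-period shift dominates (2.18 vs 1.31).
For reference (Pauling): Na 0.93, Mg 1.31, As 2.18.
The smallest Pauling electronegativity among these belongs to Na.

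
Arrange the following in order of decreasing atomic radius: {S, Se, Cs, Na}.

Na is in period 3, group 1; S is in period 3, group 16; Se is in period 4, group 16; Cs is in period 6, group 1.
Across a period the added protons contract the valence shell; down a group each new principal shell makes the atom larger.
Here both period and group differ, so the two effects have to be weighed against each other.
Se > S: they share group 16; the group trend gives Se the larger value.
Na > Se: the two effects oppose for this pair; the across-period effect wins (155 vs 116 pm).
Cs > Na: Cs sits below Na in group 1, so the down-group effect alone puts Cs larger.
For reference (pm): Na 155, S 103, Se 116, Cs 232.
So from largest to smallest: Cs > Na > Se > S.

Cs, Na, Se, S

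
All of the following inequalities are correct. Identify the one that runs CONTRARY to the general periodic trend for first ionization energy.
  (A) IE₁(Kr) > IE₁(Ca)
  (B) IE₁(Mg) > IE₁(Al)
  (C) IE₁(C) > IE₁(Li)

(B)

The general trend: first ionization energy increases across a period and decreases down a group.
(A) Kr (period 4, group 18) vs Ca (period 4, group 2): the stated order agrees with the simple trend.
(B) Mg (period 3, group 2) vs Al (period 3, group 13): the stated order contradicts the simple trend.
(C) C (period 2, group 14) vs Li (period 2, group 1): the stated order agrees with the simple trend.
The exception is (B): Al's single 3p electron is easier to remove than one from Mg's filled 3s².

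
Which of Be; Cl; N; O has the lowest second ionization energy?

Be

After 1 electron has been removed, what remains? Be⁺ still has 1 valence electron; Cl⁺ still has 6 valence electrons; N⁺ still has 4 valence electrons; O⁺ still has 5 valence electrons.
All are still removing valence electrons, so compare the +1 ions as you would atoms: IE_2 generally rises across a period (higher Z_eff) and falls down a group (larger shell), subject to the usual subshell exceptions.
Valence configurations: Be⁺ [He]2s¹, Cl⁺ [Ne]3s²3p⁴, N⁺ [He]2s²2p², O⁺ [He]2s²2p³.
Approximate IE_2 values (kJ/mol): Be 1757, Cl 2298, N 2856, O 3388.
Putting it together, IE_2: Be < Cl < N < O.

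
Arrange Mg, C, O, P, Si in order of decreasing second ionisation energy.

O, C, P, Si, Mg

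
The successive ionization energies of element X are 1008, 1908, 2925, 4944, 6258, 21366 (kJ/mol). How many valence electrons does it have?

Look for the largest jump between consecutive ionization energies: IE6/IE5 ≈ 3.4, far larger than any earlier ratio.
That jump marks the point where a core electron is being removed. So the atom has 5 valence electrons.

5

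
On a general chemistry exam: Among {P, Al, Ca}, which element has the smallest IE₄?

P

After 3 electrons have been removed, what remains? P³⁺ still has 2 valence electrons; Al³⁺ is the bare [Ne] core; Ca³⁺ is already 1 electron into the core.
Breaking into a closed-shell core is much more expensive than removing a leftover valence electron — Ca and Al have the largest IE_4 here.
Approximate IE_4 values (kJ/mol): P 4964, Al 11577, Ca 6491.
So the fourth ionization energies run P < Ca < Al.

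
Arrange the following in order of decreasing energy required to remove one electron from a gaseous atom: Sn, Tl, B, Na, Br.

Br > B > Sn > Tl > Na

First ionization energy rises across a period (greater Z_eff holds electrons more tightly) and falls down a group (valence electrons are farther from the nucleus).
Here both period and group differ, so the two effects have to be weighed against each other.
Tl > Na: period and group pull opposite ways; the across-period shift dominates (589 vs 496 kJ/mol).
Sn > Tl: both effects reinforce here, so Sn is clearly the higher of the two.
B > Sn: the two effects oppose for this pair; the down-group effect wins (801 vs 709 kJ/mol).
Br > B: the two effects oppose for this pair; the across-period effect wins (1140 vs 801 kJ/mol).
Tabulated first ionization energy (kJ/mol): B 801, Na 496, Br 1140, Sn 709, Tl 589.
So from highest to lowest: Br > B > Sn > Tl > Na.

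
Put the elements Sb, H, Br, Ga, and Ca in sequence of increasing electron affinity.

H is in period 1, group 1; Ca is in period 4, group 2; Ga is in period 4, group 13; Br is in period 4, group 17; Sb is in period 5, group 15.
EA tends to increase across a period and decrease down a group, though the pattern is less regular than for IE or radius.
Here both period and group differ, so the two effects have to be weighed against each other.
Ga > Ca: both are in period 4; the period trend gives Ga the larger value.
H > Ga: period and group pull opposite ways; the down-group shift dominates (73 vs 29 kJ/mol).
Sb > H: period and group pull opposite ways; the across-period shift dominates (103 vs 73 kJ/mol).
Br > Sb: both effects reinforce here, so Br is clearly the higher of the two.
Tabulated electron affinity (kJ/mol): H 73, Ca 2, Ga 29, Br 325, Sb 103.
So from lowest to highest: Ca < Ga < H < Sb < Br.

Ca < Ga < H < Sb < Br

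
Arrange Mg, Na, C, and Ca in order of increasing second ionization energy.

The second ionization energy removes an electron from the +1 ion. For each element: Mg⁺ still has 1 valence electron; Na⁺ is the bare [Ne] core; C⁺ still has 3 valence electrons; Ca⁺ still has 1 valence electron.
Pulling an electron out of a noble-gas core costs far more than removing a remaining valence electron, so Na sits at the high end of IE_2.
Valence configurations: Mg⁺ [Ne]3s¹, C⁺ [He]2s²2p¹, Ca⁺ [Ar]4s¹.
The numbers (kJ/mol): Mg 1451, Na 4562, C 2353, Ca 1145.
So the second ionization energies run Ca < Mg < C < Na.

Ca, Mg, C, Na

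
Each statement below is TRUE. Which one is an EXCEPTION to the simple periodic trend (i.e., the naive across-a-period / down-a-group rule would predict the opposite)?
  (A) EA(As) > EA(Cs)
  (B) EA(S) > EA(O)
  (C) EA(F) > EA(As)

(B)

The general trend: electron affinity increases across a period and decreases down a group.
(A) As (period 4, group 15) vs Cs (period 6, group 1): the stated order agrees with the simple trend.
(B) S (period 3, group 16) vs O (period 2, group 16): the stated order contradicts the simple trend.
(C) F (period 2, group 17) vs As (period 4, group 15): the stated order agrees with the simple trend.
The exception is (B): the compact 2p subshell of O repels the added electron more than S's larger 3p does.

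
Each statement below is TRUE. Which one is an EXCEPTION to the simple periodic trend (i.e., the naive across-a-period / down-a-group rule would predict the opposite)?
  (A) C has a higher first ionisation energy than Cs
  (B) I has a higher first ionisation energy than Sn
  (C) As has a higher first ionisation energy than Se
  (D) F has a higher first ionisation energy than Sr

The general trend: first ionisation energy increases across a period and decreases down a group.
(A) C (period 2, group 14) vs Cs (period 6, group 1): the stated order agrees with the simple trend.
(B) I (period 5, group 17) vs Sn (period 5, group 14): the stated order agrees with the simple trend.
(C) As (period 4, group 15) vs Se (period 4, group 16): the stated order contradicts the simple trend.
(D) F (period 2, group 17) vs Sr (period 5, group 2): the stated order agrees with the simple trend.
The exception is (C): Se (4p⁴) ionizes more easily than half-filled As (4p³).

(C)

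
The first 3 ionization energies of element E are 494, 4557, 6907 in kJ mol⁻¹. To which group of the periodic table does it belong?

Group 1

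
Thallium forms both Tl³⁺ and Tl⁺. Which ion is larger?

Tl⁺

Both ions have Z = 81 protons, but Tl³⁺ has lost more electrons, so its remaining electrons feel a larger effective nuclear charge per electron and are pulled in more tightly.
Higher positive charge → smaller ion, so Tl⁺ > Tl³⁺.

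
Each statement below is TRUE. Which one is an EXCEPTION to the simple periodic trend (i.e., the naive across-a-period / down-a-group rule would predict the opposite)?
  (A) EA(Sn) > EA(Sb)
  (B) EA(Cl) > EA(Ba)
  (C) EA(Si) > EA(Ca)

The general trend: electron affinity increases across a period and decreases down a group.
(A) Sn (period 5, group 14) vs Sb (period 5, group 15): the stated order contradicts the simple trend.
(B) Cl (period 3, group 17) vs Ba (period 6, group 2): the stated order agrees with the simple trend.
(C) Si (period 3, group 14) vs Ca (period 4, group 2): the stated order agrees with the simple trend.
The exception is (A): adding an electron to Sb's half-filled 5p³ is unfavourable, so Sn has the more exothermic EA.

(A)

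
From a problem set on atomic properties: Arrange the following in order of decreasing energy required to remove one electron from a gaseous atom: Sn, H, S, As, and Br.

H is in period 1, group 1; S is in period 3, group 16; As is in period 4, group 15; Br is in period 4, group 17; Sn is in period 5, group 14.
Across a period the outer electron is held more tightly (higher IE₁); down a group it sits in a higher shell, more shielded, and comes off more easily.
Neither a single period nor a single group — weigh both effects.
As > Sn: both effects reinforce here, so As is clearly the higher of the two.
S > As: relative to As, both the across-period and down-group shifts push S's first ionization energy up.
Br > S: the two effects oppose for this pair; the across-period effect wins (1140 vs 1000 kJ/mol).
H > Br: period and group pull opposite ways; the down-group shift dominates (1312 vs 1140 kJ/mol).
For reference (kJ/mol): H 1312, S 1000, As 947, Br 1140, Sn 709.
So from highest to lowest: H > Br > S > As > Sn.

H > Br > S > As > Sn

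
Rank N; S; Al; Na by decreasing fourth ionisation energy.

Al > Na > N > S

IE_4 is the cost of taking one more electron from the +3 cation: N³⁺ still has 2 valence electrons; S³⁺ still has 3 valence electrons; Al³⁺ is the bare [Ne] core; Na³⁺ is already 2 electrons into the core.
Pulling an electron out of a noble-gas core costs far more than removing a remaining valence electron, so Na and Al sit at the high end of IE_4.
Valence configurations: N³⁺ [He]2s², S³⁺ [Ne]3s²3p¹.
Tabulated IE_4 (kJ/mol): N 7475, S 4556, Al 11577, Na 9543.
Hence IE_4: S < N < Na < Al.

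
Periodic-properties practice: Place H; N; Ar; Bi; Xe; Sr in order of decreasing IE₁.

Ar > N > H > Xe > Bi > Sr

Removing the outermost electron gets harder across a period and easier down a group.
These span different periods and groups, so the two trends combine.
Bi > Sr: period and group pull opposite ways; the across-period shift dominates (703 vs 550 kJ/mol).
Xe > Bi: both effects reinforce here, so Xe is clearly the higher of the two.
H > Xe: period and group pull opposite ways; the down-group shift dominates (1312 vs 1170 kJ/mol).
N > H: the two effects oppose for this pair; the across-period effect wins (1402 vs 1312 kJ/mol).
Ar > N: period and group pull opposite ways; the across-period shift dominates (1521 vs 1402 kJ/mol).
For reference (kJ/mol): H 1312, N 1402, Ar 1521, Sr 550, Xe 1170, Bi 703.
So from highest to lowest: Ar > N > H > Xe > Bi > Sr.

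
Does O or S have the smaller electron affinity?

O

Adding an electron releases more energy for atoms nearer the top right (short of the noble gases).
All are in group 16; the group trend (electron affinity increases up the group) applies, with the exception below.
Note the exception: S has a higher electron affinity than O, contrary to the simple trend — the compact 2p subshell of O repels the added electron more than S's larger 3p does.
Approximate values (kJ/mol): O 141, S 200.
So O has the smaller electron affinity (O < S).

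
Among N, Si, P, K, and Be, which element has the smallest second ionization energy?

Si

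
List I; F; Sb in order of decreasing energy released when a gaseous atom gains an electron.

F > I > Sb

Atoms with high Z_eff and room in the valence shell (especially the halogens) have the most exothermic electron affinities.
These span different periods and groups, so the two trends combine.
I > Sb: I lies to the right of Sb in period 5, so the across-period effect alone puts I higher.
F > I: F sits above I in group 17, so the down-group effect alone puts F higher.
Tabulated electron affinity (kJ/mol): F 328, Sb 103, I 295.
So from highest to lowest: F > I > Sb.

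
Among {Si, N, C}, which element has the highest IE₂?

IE_2 is the cost of taking one more electron from the +1 cation: Si⁺ still has 3 valence electrons; N⁺ still has 4 valence electrons; C⁺ still has 3 valence electrons.
All are still removing valence electrons, so compare the +1 ions as you would atoms: IE_2 generally rises across a period (higher Z_eff) and falls down a group (larger shell), subject to the usual subshell exceptions.
Valence configurations: Si⁺ [Ne]3s²3p¹, N⁺ [He]2s²2p², C⁺ [He]2s²2p¹.
Tabulated IE_2 (kJ/mol): Si 1577, N 2856, C 2353.
So the second ionization energies run Si < C < N.

N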